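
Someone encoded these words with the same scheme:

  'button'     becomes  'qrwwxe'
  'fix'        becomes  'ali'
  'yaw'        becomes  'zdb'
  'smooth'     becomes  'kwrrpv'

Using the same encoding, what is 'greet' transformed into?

whhuj

The output letters match the input read backwards, each shifted +3: button reversed is nottub. The word is reversed, then every letter is shifted forward by 3.
On greet: reverse → teerg; then shift: t+3=w, e+3=h, e+3=h, r+3=u, g+3=j.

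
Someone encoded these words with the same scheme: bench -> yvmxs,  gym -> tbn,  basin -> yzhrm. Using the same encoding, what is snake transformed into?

hmzpv

Letters are reflected about the middle of the alphabet (position → 25−position): Atbash.
Applying it to snake: s↔h, n↔m, a↔z, k↔p, e↔v.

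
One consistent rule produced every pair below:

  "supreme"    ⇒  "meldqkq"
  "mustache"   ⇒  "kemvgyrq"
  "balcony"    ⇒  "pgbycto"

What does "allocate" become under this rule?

gbbcygvq

Each letter's alphabet position (a=0..z=25) is mapped through 9·x+6 mod 26 — an affine cipher.
On allocate: a(0)→9·0+6≡6=g; l(11)→9·11+6≡1=b; l(11)→9·11+6≡1=b; o(14)→9·14+6≡2=c; c(2)→9·2+6≡24=y; a(0)→9·0+6≡6=g; t(19)→9·19+6≡21=v; e(4)→9·4+6≡16=q (all mod 26).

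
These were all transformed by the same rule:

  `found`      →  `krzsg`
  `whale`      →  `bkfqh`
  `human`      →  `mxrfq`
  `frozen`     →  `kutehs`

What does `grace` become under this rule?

lufhh

The shifts repeat in a cycle of length 3: positions 0,1,… shift by +5, +3, +5, then the pattern repeats.
Applying it to grace: g+5=l, r+3=u, a+5=f, c+5=h, e+3=h.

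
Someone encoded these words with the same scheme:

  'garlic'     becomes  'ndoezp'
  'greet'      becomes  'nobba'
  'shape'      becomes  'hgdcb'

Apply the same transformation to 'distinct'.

g(6)→n(13) and a(0)→d(3) fit y≡19x+3 (mod 26); the inverse of 19 mod 26 is 11. This is an affine cipher: with a=0,…,z=25, each position x becomes (19x+3) mod 26.
Applying it to distinct: d(3)→19·3+3≡8=i; i(8)→19·8+3≡25=z; s(18)→19·18+3≡7=h; t(19)→19·19+3≡0=a; i(8)→19·8+3≡25=z; n(13)→19·13+3≡16=q; c(2)→19·2+3≡15=p; t(19)→19·19+3≡0=a (all mod 26).

izhazqpa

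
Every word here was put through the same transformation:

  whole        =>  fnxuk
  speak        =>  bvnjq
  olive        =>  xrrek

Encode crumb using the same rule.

lxdvh

Shifts by position in whole: pos 0: w→f (+9), pos 1: h→n (+6), pos 2: o→x (+9), pos 3: l→u (+9), pos 4: e→k (+6) — repeating every 3. A repeating key of period 3 is used — shifts +9, +6, +9 over and over.
On crumb: c+9=l, r+6=x, u+9=d, m+9=v, b+6=h.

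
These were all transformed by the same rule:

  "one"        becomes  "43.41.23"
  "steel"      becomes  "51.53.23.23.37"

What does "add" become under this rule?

o(#15)→43 and n(#14)→41: differences scale by 2, so n = 2·pos + 13. Each letter becomes 2×(its alphabet position, a=1..z=26) + 13.
Applying it to add: a=1→15, d=4→21, d=4→21.

15.21.21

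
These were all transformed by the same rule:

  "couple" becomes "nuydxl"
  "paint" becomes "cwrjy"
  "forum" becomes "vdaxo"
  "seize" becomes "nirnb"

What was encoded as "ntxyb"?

spoke

The output letters match the input read backwards, each shifted +9: couple reversed is elpuoc. Two steps: reverse the string, then apply a Caesar shift of +9.
Undoing it on ntxyb: shift back: n−9=e, t−9=k, x−9=o, y−9=p, b−9=s → ekops; then reverse → spoke.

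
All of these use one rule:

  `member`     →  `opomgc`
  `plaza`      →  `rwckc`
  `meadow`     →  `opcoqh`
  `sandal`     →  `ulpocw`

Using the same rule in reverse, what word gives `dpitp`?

Shifts by position in member: pos 0: m→o (+2), pos 1: e→p (+11), pos 2: m→o (+2), pos 3: b→m (+11) — repeating every 2. It's a Vigenère-style cipher with numeric key [2,11]: position i shifts by key[i mod 2].
Decoding dpitp: d−2=b, p−11=e, i−2=g, t−11=i, p−2=n.

begin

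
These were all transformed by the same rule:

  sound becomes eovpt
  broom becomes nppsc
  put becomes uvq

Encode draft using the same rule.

ugbse

The output letters match the input read backwards, each shifted +1: sound reversed is dnuos. Read the word backwards and shift each letter +1.
Applying it to draft: reverse → tfard; then shift: t+1=u, f+1=g, a+1=b, r+1=s, d+1=e.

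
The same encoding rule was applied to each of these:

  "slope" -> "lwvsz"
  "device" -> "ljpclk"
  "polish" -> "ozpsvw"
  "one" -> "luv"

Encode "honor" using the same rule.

yvuvo

The output letters match the input read backwards, each shifted +7: slope reversed is epols. The word is reversed, then every letter is shifted forward by 7.
On honor: reverse → ronoh; then shift: r+7=y, o+7=v, n+7=u, o+7=v, h+7=o.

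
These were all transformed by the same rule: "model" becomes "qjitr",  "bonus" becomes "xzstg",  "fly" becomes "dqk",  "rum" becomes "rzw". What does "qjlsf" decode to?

angel

The output letters match the input read backwards, each shifted +5: model reversed is ledom. Read the word backwards and shift each letter +5.
Reversing it on qjlsf: shift back: q−5=l, j−5=e, l−5=g, s−5=n, f−5=a → legna; then reverse → angel.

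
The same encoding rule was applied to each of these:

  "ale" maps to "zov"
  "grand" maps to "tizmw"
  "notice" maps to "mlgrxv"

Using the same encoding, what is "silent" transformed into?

Each letter is replaced by its mirror in the alphabet: a↔z, b↔y, c↔x, and so on (the Atbash cipher).
Applying it to silent: s↔h, i↔r, l↔o, e↔v, n↔m, t↔g.

hrovmg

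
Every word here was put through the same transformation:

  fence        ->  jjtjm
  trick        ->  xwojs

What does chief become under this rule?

The shift increases by 1 at each position, starting from +4: 4, 5, 6, ….
On chief: c+4=g, h+5=m, i+6=o, e+7=l, f+8=n.

gmoln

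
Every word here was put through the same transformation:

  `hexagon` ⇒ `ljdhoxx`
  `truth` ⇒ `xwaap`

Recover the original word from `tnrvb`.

pilot

In hexagon: h→l is +4, e→j is +5, x→d is +6, a→h is +7 — the shift increases by 1 each position. Letter i (0-indexed) is shifted by i+4, so successive shifts are 4, 5, 6, ….
Decoding tnrvb: t−4=p, n−5=i, r−6=l, v−7=o, b−8=t.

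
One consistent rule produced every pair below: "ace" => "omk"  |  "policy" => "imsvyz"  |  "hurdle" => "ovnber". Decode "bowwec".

The output letters match the input read backwards, each shifted +10: ace reversed is eca. Two steps: reverse the string, then apply a Caesar shift of +10.
Undoing it on bowwec: shift back: b−10=r, o−10=e, w−10=m, w−10=m, e−10=u, c−10=s → remmus; then reverse → summer.

summer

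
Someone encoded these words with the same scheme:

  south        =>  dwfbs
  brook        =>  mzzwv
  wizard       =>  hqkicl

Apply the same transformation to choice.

It's a Vigenère-style cipher with numeric key [11,8]: position i shifts by key[i mod 2].
For choice: c+11=n, h+8=p, o+11=z, i+8=q, c+11=n, e+8=m.

npzqnm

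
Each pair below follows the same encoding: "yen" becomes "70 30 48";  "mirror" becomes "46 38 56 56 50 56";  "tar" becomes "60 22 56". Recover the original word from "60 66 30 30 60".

y(#25)→70 and e(#5)→30: differences scale by 2, so n = 2·pos + 20. Each letter becomes 2×(its alphabet position, a=1..z=26) + 20.
Reversing it on 60 66 30 30 60: 60→(60−20)÷2=20=t, 66→(66−20)÷2=23=w, 30→(30−20)÷2=5=e, 30→(30−20)÷2=5=e, 60→(60−20)÷2=20=t.

tweet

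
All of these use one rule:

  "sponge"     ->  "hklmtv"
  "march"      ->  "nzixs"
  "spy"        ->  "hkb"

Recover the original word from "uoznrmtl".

Letters are reflected about the middle of the alphabet (position → 25−position): Atbash.
Decoding uoznrmtl: u↔f, o↔l, z↔a, n↔m, r↔i, m↔n, t↔g, l↔o.

flamingo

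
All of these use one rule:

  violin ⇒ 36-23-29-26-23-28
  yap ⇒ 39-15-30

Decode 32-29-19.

Letters become their 1-based position plus 14 (so a→15, b→16, …).
Undoing it on 32-29-19: 32→(32−14)÷1=18=r, 29→(29−14)÷1=15=o, 19→(19−14)÷1=5=e.

roe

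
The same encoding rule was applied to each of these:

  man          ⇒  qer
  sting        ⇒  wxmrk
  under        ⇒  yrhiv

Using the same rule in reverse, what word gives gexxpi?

cattle

It's a constant shift of +4 (ROT4).
Reversing it on gexxpi: g−4=c, e−4=a, x−4=t, x−4=t, p−4=l, i−4=e.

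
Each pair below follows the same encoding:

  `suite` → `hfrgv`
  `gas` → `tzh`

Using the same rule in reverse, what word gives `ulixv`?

force

Each pair mirrors across the alphabet (s↔h, u↔f, i↔r): positions sum to 25. This is the alphabet-reversal cipher (Atbash): a becomes z, b becomes y, etc.
Decoding ulixv: u↔f, l↔o, i↔r, x↔c, v↔e.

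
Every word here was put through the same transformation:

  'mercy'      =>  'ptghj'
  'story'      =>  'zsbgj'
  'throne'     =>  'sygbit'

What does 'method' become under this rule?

m(12)→p(15) and e(4)→t(19) fit y≡19x+21 (mod 26); the inverse of 19 mod 26 is 11. Each letter's alphabet position (a=0..z=25) is mapped through 19·x+21 mod 26 — an affine cipher.
For method: m(12)→19·12+21≡15=p; e(4)→19·4+21≡19=t; t(19)→19·19+21≡18=s; h(7)→19·7+21≡24=y; o(14)→19·14+21≡1=b; d(3)→19·3+21≡0=a (all mod 26).

ptsyba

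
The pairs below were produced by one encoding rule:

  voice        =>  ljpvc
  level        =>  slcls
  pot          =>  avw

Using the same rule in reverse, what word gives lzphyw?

praise

The output letters match the input read backwards, each shifted +7: voice reversed is eciov. The word is reversed, then every letter is shifted forward by 7.
Decoding lzphyw: shift back: l−7=e, z−7=s, p−7=i, h−7=a, y−7=r, w−7=p → esiarp; then reverse → praise.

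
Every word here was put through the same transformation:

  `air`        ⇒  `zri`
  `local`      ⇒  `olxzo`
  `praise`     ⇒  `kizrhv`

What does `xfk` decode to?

Letters are reflected about the middle of the alphabet (position → 25−position): Atbash.
Reversing it on xfk: x↔c, f↔u, k↔p.

cup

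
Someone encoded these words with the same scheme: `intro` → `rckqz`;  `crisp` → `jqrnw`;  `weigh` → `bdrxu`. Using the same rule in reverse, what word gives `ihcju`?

lunch

i(8)→r(17) and n(13)→c(2) fit y≡23x+15 (mod 26); the inverse of 23 mod 26 is 17. This is an affine cipher: with a=0,…,z=25, each position x becomes (23x+15) mod 26.
Undoing it on ihcju: i(8)→17·(8−15)≡11=l; h(7)→17·(7−15)≡20=u; c(2)→17·(2−15)≡13=n; j(9)→17·(9−15)≡2=c; u(20)→17·(20−15)≡7=h (all mod 26).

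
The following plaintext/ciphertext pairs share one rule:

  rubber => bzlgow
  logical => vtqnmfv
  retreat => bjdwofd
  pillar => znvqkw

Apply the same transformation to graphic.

Shifts by position in rubber: pos 0: r→b (+10), pos 1: u→z (+5), pos 2: b→l (+10), pos 3: b→g (+5) — repeating every 2. The shifts repeat in a cycle of length 2: positions 0,1,… shift by +10, +5, then the pattern repeats.
For graphic: g+10=q, r+5=w, a+10=k, p+5=u, h+10=r, i+5=n, c+10=m.

qwkurnm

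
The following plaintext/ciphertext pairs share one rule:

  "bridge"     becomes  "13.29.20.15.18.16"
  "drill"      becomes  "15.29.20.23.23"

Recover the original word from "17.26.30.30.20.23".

fossil

b is letter #2 and maps to 13: an offset of 11. Each letter is replaced by its alphabet position (a=1..z=26) + 11.
Undoing it on 17.26.30.30.20.23: 17→(17−11)÷1=6=f, 26→(26−11)÷1=15=o, 30→(30−11)÷1=19=s, 30→(30−11)÷1=19=s, 20→(20−11)÷1=9=i, 23→(23−11)÷1=12=l.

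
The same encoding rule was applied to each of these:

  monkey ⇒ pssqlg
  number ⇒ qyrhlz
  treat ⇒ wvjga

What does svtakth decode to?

proudly

In monkey: m→p is +3, o→s is +4, n→s is +5, k→q is +6 — the shift increases by 1 each position. Each letter shifts forward by (position + 3), i.e. 3, 4, 5, … — the shift grows by one for each successive letter.
Decoding svtakth: s−3=p, v−4=r, t−5=o, a−6=u, k−7=d, t−8=l, h−9=y.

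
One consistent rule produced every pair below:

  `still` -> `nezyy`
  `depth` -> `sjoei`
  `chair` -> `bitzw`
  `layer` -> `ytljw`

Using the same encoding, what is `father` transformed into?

s(18)→n(13) and t(19)→e(4) fit y≡17x+19 (mod 26); the inverse of 17 mod 26 is 23. This is an affine cipher: with a=0,…,z=25, each position x becomes (17x+19) mod 26.
Applying it to father: f(5)→17·5+19≡0=a; a(0)→17·0+19≡19=t; t(19)→17·19+19≡4=e; h(7)→17·7+19≡8=i; e(4)→17·4+19≡9=j; r(17)→17·17+19≡22=w (all mod 26).

ateijw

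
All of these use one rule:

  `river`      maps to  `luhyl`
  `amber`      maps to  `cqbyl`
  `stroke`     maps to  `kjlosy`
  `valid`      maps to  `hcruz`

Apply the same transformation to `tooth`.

joojv

r(17)→l(11) and i(8)→u(20) fit y≡25x+2 (mod 26); the inverse of 25 mod 26 is 25. This is an affine cipher: with a=0,…,z=25, each position x becomes (25x+2) mod 26.
For tooth: t(19)→25·19+2≡9=j; o(14)→25·14+2≡14=o; o(14)→25·14+2≡14=o; t(19)→25·19+2≡9=j; h(7)→25·7+2≡21=v (all mod 26).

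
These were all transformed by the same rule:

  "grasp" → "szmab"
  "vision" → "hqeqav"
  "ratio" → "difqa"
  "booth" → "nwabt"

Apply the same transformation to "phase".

bpmaq

It's a Vigenère-style cipher with numeric key [12,8]: position i shifts by key[i mod 2].
For phase: p+12=b, h+8=p, a+12=m, s+8=a, e+12=q.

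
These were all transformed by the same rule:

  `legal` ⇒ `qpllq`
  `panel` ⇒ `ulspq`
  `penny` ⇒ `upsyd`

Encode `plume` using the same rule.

uwzxj

Shifts by position in legal: pos 0: l→q (+5), pos 1: e→p (+11), pos 2: g→l (+5), pos 3: a→l (+11) — repeating every 2. A repeating key of period 2 is used — shifts +5, +11 over and over.
On plume: p+5=u, l+11=w, u+5=z, m+11=x, e+5=j.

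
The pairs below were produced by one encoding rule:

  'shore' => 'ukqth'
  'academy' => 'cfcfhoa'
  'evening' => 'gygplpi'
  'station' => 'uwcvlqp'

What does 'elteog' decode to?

circle

The shifts repeat in a cycle of length 3: positions 0,1,… shift by +2, +3, +2, then the pattern repeats.
Undoing it on elteog: e−2=c, l−3=i, t−2=r, e−2=c, o−3=l, g−2=e.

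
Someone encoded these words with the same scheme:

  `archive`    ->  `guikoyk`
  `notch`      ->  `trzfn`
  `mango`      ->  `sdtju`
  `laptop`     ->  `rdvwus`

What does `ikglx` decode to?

It's a Vigenère-style cipher with numeric key [6,3]: position i shifts by key[i mod 2].
Undoing it on ikglx: i−6=c, k−3=h, g−6=a, l−3=i, x−6=r.

chair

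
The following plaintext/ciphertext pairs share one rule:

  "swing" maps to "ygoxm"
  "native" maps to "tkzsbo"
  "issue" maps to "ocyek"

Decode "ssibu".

micro

Shifts by position in swing: pos 0: s→y (+6), pos 1: w→g (+10), pos 2: i→o (+6), pos 3: n→x (+10) — repeating every 2. The shifts repeat in a cycle of length 2: positions 0,1,… shift by +6, +10, then the pattern repeats.
Decoding ssibu: s−6=m, s−10=i, i−6=c, b−10=r, u−6=o.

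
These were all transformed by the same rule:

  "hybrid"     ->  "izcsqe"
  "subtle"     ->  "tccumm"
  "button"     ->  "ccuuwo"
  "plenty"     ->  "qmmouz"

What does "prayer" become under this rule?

The shift depends on letter class: consonant h→i is +1, but vowel i→q is +8. Two shifts are in play — +8 for a/e/i/o/u, +1 for every other letter.
On prayer: p(cons)+1=q, r(cons)+1=s, a(vowel)+8=i, y(cons)+1=z, e(vowel)+8=m, r(cons)+1=s.

qsizms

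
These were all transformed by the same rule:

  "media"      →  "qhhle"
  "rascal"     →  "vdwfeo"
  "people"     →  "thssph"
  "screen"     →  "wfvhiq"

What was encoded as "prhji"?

lodge

Shifts by position in media: pos 0: m→q (+4), pos 1: e→h (+3), pos 2: d→h (+4), pos 3: i→l (+3) — repeating every 2. It's a Vigenère-style cipher with numeric key [4,3]: position i shifts by key[i mod 2].
Reversing it on prhji: p−4=l, r−3=o, h−4=d, j−3=g, i−4=e.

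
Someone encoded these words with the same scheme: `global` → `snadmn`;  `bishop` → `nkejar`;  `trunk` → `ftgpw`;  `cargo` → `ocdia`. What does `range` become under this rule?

dcziq

Shifts by position in global: pos 0: g→s (+12), pos 1: l→n (+2), pos 2: o→a (+12), pos 3: b→d (+2) — repeating every 2. The shifts repeat in a cycle of length 2: positions 0,1,… shift by +12, +2, then the pattern repeats.
On range: r+12=d, a+2=c, n+12=z, g+2=i, e+12=q.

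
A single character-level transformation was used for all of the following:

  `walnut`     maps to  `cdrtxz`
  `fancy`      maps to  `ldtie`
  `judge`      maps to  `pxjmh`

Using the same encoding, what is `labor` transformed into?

The shift depends on letter class: consonant w→c is +6, but vowel a→d is +3. Vowels shift forward by 3 and consonants shift forward by 6.
Applying it to labor: l(cons)+6=r, a(vowel)+3=d, b(cons)+6=h, o(vowel)+3=r, r(cons)+6=x.

rdhrx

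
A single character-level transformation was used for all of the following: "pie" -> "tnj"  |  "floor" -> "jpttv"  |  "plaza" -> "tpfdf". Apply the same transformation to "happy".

lfttc

The shift depends on letter class: consonant p→t is +4, but vowel i→n is +5. Vowels shift forward by 5 and consonants shift forward by 4.
For happy: h(cons)+4=l, a(vowel)+5=f, p(cons)+4=t, p(cons)+4=t, y(cons)+4=c.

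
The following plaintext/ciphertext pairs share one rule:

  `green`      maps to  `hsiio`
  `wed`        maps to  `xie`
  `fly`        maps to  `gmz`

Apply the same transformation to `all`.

emm

The shift depends on letter class: consonant g→h is +1, but vowel e→i is +4. The rule splits by letter class: vowels +4, consonants +1.
Applying it to all: a(vowel)+4=e, l(cons)+1=m, l(cons)+1=m.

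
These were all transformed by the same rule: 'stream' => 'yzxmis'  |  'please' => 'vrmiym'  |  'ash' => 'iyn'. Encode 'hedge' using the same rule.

nmjmm

The shift depends on letter class: consonant s→y is +6, but vowel e→m is +8. The rule splits by letter class: vowels +8, consonants +6.
For hedge: h(cons)+6=n, e(vowel)+8=m, d(cons)+6=j, g(cons)+6=m, e(vowel)+8=m.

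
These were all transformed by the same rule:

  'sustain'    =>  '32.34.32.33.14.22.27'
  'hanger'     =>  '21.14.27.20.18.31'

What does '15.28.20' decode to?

Letters become their 1-based position plus 13 (so a→14, b→15, …).
Undoing it on 15.28.20: 15→(15−13)÷1=2=b, 28→(28−13)÷1=15=o, 20→(20−13)÷1=7=g.

bog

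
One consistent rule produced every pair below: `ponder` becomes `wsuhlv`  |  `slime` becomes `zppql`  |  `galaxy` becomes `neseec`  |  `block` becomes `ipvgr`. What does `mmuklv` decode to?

Shifts by position in ponder: pos 0: p→w (+7), pos 1: o→s (+4), pos 2: n→u (+7), pos 3: d→h (+4) — repeating every 2. It's a Vigenère-style cipher with numeric key [7,4]: position i shifts by key[i mod 2].
Decoding mmuklv: m−7=f, m−4=i, u−7=n, k−4=g, l−7=e, v−4=r.

finger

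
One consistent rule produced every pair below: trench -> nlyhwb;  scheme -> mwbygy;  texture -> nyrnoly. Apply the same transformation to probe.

jlivy

Compare letters: t→n is +20, r→l is +20, e→y is +20 — a constant shift. It's a constant shift of +20 (ROT20).
On probe: p+20=j, r+20=l, o+20=i, b+20=v, e+20=y.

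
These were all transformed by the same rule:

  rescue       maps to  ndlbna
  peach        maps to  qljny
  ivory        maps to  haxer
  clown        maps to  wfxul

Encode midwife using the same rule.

norfmrv

The output letters match the input read backwards, each shifted +9: rescue reversed is eucser. Two steps: reverse the string, then apply a Caesar shift of +9.
For midwife: reverse → efiwdim; then shift: e+9=n, f+9=o, i+9=r, w+9=f, d+9=m, i+9=r, m+9=v.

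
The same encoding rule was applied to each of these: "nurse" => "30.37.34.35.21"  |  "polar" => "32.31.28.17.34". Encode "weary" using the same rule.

39.21.17.34.41

n is letter #14 and maps to 30: an offset of 16. Each letter is replaced by its alphabet position (a=1..z=26) + 16.
Applying it to weary: w=23→39, e=5→21, a=1→17, r=18→34, y=25→41.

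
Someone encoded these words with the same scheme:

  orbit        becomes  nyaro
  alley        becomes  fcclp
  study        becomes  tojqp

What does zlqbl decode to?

wedge

Each letter's alphabet position (a=0..z=25) is mapped through 21·x+5 mod 26 — an affine cipher.
Decoding zlqbl: z(25)→5·(25−5)≡22=w; l(11)→5·(11−5)≡4=e; q(16)→5·(16−5)≡3=d; b(1)→5·(1−5)≡6=g; l(11)→5·(11−5)≡4=e (all mod 26).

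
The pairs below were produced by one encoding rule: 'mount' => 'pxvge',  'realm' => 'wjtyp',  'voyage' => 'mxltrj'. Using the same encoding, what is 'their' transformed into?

m(12)→p(15) and o(14)→x(23) fit y≡17x+19 (mod 26); the inverse of 17 mod 26 is 23. Each letter's alphabet position (a=0..z=25) is mapped through 17·x+19 mod 26 — an affine cipher.
Applying it to their: t(19)→17·19+19≡4=e; h(7)→17·7+19≡8=i; e(4)→17·4+19≡9=j; i(8)→17·8+19≡25=z; r(17)→17·17+19≡22=w (all mod 26).

eijzw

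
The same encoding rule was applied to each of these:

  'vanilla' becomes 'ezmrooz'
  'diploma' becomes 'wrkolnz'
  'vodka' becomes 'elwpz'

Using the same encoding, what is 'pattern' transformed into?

kzggvim

This is the alphabet-reversal cipher (Atbash): a becomes z, b becomes y, etc.
Applying it to pattern: p↔k, a↔z, t↔g, t↔g, e↔v, r↔i, n↔m.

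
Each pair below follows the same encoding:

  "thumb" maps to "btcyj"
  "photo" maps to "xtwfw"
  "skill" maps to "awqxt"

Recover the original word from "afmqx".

Shifts by position in thumb: pos 0: t→b (+8), pos 1: h→t (+12), pos 2: u→c (+8), pos 3: m→y (+12) — repeating every 2. A repeating key of period 2 is used — shifts +8, +12 over and over.
Undoing it on afmqx: a−8=s, f−12=t, m−8=e, q−12=e, x−8=p.

steep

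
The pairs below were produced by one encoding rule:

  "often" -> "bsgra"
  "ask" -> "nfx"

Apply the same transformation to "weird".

jrveq

Compare letters: o→b is +13, f→s is +13, t→g is +13 — a constant shift. Every letter moves 13 places later in the alphabet, wrapping around z→a.
For weird: w+13=j, e+13=r, i+13=v, r+13=e, d+13=q.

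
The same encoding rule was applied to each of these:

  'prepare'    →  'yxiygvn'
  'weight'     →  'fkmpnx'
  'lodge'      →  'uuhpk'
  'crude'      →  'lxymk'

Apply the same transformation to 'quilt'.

Shifts by position in prepare: pos 0: p→y (+9), pos 1: r→x (+6), pos 2: e→i (+4), pos 3: p→y (+9), pos 4: a→g (+6), pos 5: r→v (+4) — repeating every 3. It's a Vigenère-style cipher with numeric key [9,6,4]: position i shifts by key[i mod 3].
Applying it to quilt: q+9=z, u+6=a, i+4=m, l+9=u, t+6=z.

zamuz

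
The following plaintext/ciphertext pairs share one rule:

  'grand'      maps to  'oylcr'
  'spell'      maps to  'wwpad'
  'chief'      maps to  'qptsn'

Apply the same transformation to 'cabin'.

ytmln

The output letters match the input read backwards, each shifted +11: grand reversed is dnarg. Two steps: reverse the string, then apply a Caesar shift of +11.
For cabin: reverse → nibac; then shift: n+11=y, i+11=t, b+11=m, a+11=l, c+11=n.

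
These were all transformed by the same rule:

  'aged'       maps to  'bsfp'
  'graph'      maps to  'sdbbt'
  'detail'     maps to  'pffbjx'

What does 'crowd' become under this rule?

The shift depends on letter class: consonant g→s is +12, but vowel a→b is +1. The rule splits by letter class: vowels +1, consonants +12.
On crowd: c(cons)+12=o, r(cons)+12=d, o(vowel)+1=p, w(cons)+12=i, d(cons)+12=p.

odpip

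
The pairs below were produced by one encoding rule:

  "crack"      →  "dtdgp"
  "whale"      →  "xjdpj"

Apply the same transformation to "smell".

In crack: c→d is +1, r→t is +2, a→d is +3, c→g is +4 — the shift increases by 1 each position. Each letter shifts forward by (position + 1), i.e. 1, 2, 3, … — the shift grows by one for each successive letter.
For smell: s+1=t, m+2=o, e+3=h, l+4=p, l+5=q.

tohpq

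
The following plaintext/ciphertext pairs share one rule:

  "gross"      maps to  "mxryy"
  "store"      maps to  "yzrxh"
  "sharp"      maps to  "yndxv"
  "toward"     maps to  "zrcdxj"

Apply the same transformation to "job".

prh

The shift depends on letter class: consonant g→m is +6, but vowel o→r is +3. Two shifts are in play — +3 for a/e/i/o/u, +6 for every other letter.
On job: j(cons)+6=p, o(vowel)+3=r, b(cons)+6=h.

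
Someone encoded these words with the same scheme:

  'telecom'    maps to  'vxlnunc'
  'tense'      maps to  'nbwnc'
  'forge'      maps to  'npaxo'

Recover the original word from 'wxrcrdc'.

The output letters match the input read backwards, each shifted +9: telecom reversed is mocelet. The word is reversed, then every letter is shifted forward by 9.
Reversing it on wxrcrdc: shift back: w−9=n, x−9=o, r−9=i, c−9=t, r−9=i, d−9=u, c−9=t → noitiut; then reverse → tuition.

tuition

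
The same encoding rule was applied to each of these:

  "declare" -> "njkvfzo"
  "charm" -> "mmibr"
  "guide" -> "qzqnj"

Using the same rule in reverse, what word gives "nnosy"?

digit

Shifts by position in declare: pos 0: d→n (+10), pos 1: e→j (+5), pos 2: c→k (+8), pos 3: l→v (+10), pos 4: a→f (+5), pos 5: r→z (+8) — repeating every 3. A repeating key of period 3 is used — shifts +10, +5, +8 over and over.
Undoing it on nnosy: n−10=d, n−5=i, o−8=g, s−10=i, y−5=t.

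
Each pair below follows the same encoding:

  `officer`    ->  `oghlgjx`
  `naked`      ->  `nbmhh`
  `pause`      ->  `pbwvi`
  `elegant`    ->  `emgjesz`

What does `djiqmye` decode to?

In officer: o→o is +0, f→g is +1, f→h is +2, i→l is +3 — the shift increases by 1 each position. Letter i (0-indexed) is shifted by i+0, so successive shifts are 0, 1, 2, ….
Decoding djiqmye: d−0=d, j−1=i, i−2=g, q−3=n, m−4=i, y−5=t, e−6=y.

dignity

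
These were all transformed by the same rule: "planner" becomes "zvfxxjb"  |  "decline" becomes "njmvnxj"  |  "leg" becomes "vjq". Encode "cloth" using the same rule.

The shift depends on letter class: consonant p→z is +10, but vowel a→f is +5. The rule splits by letter class: vowels +5, consonants +10.
Applying it to cloth: c(cons)+10=m, l(cons)+10=v, o(vowel)+5=t, t(cons)+10=d, h(cons)+10=r.

mvtdr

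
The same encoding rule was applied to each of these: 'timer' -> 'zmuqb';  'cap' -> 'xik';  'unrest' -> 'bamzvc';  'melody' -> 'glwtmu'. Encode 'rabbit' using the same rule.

bqjjiz

The output letters match the input read backwards, each shifted +8: timer reversed is remit. Two steps: reverse the string, then apply a Caesar shift of +8.
Applying it to rabbit: reverse → tibbar; then shift: t+8=b, i+8=q, b+8=j, b+8=j, a+8=i, r+8=z.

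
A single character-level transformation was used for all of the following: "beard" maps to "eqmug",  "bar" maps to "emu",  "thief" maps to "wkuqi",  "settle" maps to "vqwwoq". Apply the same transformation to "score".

vfauq

Vowels shift forward by 12 and consonants shift forward by 3.
Applying it to score: s(cons)+3=v, c(cons)+3=f, o(vowel)+12=a, r(cons)+3=u, e(vowel)+12=q.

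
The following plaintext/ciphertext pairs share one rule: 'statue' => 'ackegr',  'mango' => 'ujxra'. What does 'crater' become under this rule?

In statue: s→a is +8, t→c is +9, a→k is +10, t→e is +11 — the shift increases by 1 each position. Each letter shifts forward by (position + 8), i.e. 8, 9, 10, … — the shift grows by one for each successive letter.
Applying it to crater: c+8=k, r+9=a, a+10=k, t+11=e, e+12=q, r+13=e.

kakeqe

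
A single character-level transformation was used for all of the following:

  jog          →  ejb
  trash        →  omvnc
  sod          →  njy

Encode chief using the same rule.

xcdza

This is a Caesar cipher with shift 21.
For chief: c+21=x, h+21=c, i+21=d, e+21=z, f+21=a.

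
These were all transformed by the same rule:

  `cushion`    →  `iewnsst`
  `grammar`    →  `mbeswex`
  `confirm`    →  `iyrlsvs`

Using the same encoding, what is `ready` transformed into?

xoeji

It's a Vigenère-style cipher with numeric key [6,10,4]: position i shifts by key[i mod 3].
On ready: r+6=x, e+10=o, a+4=e, d+6=j, y+10=i.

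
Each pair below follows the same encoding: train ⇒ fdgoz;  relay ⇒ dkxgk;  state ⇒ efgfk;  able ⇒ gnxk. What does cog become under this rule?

ous

The shift depends on letter class: consonant t→f is +12, but vowel a→g is +6. Two shifts are in play — +6 for a/e/i/o/u, +12 for every other letter.
For cog: c(cons)+12=o, o(vowel)+6=u, g(cons)+12=s.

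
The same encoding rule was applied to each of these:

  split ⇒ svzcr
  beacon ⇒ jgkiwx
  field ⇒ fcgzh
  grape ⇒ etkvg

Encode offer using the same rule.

s(18)→s(18) and p(15)→v(21) fit y≡25x+10 (mod 26); the inverse of 25 mod 26 is 25. Each letter's alphabet position (a=0..z=25) is mapped through 25·x+10 mod 26 — an affine cipher.
For offer: o(14)→25·14+10≡22=w; f(5)→25·5+10≡5=f; f(5)→25·5+10≡5=f; e(4)→25·4+10≡6=g; r(17)→25·17+10≡19=t (all mod 26).

wffgt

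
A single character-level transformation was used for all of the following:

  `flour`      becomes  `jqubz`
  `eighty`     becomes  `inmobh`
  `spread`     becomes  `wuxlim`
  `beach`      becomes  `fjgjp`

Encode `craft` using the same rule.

gwgmb

In flour: f→j is +4, l→q is +5, o→u is +6, u→b is +7 — the shift increases by 1 each position. The shift increases by 1 at each position, starting from +4: 4, 5, 6, ….
For craft: c+4=g, r+5=w, a+6=g, f+7=m, t+8=b.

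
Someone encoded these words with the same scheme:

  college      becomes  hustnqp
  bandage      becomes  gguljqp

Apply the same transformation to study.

xzblh

In college: c→h is +5, o→u is +6, l→s is +7, l→t is +8 — the shift increases by 1 each position. Each letter shifts forward by (position + 5), i.e. 5, 6, 7, … — the shift grows by one for each successive letter.
On study: s+5=x, t+6=z, u+7=b, d+8=l, y+9=h.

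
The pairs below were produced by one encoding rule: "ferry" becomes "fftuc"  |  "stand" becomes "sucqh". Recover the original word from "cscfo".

In ferry: f→f is +0, e→f is +1, r→t is +2, r→u is +3 — the shift increases by 1 each position. Each letter shifts forward by its position index (0, 1, 2, …) — the shift grows by one for each successive letter.
Undoing it on cscfo: c−0=c, s−1=r, c−2=a, f−3=c, o−4=k.

crack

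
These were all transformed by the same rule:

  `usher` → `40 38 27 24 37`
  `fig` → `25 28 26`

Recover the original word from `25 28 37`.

u is letter #21 and maps to 40: an offset of 19. Letters become their 1-based position plus 19 (so a→20, b→21, …).
Reversing it on 25 28 37: 25→(25−19)÷1=6=f, 28→(28−19)÷1=9=i, 37→(37−19)÷1=18=r.

fir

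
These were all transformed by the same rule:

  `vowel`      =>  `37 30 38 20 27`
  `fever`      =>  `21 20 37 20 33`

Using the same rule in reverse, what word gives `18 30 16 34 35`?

v is letter #22 and maps to 37: an offset of 15. The number is (letter's place in the alphabet, a=1) + 15.
Reversing it on 18 30 16 34 35: 18→(18−15)÷1=3=c, 30→(30−15)÷1=15=o, 16→(16−15)÷1=1=a, 34→(34−15)÷1=19=s, 35→(35−15)÷1=20=t.

coast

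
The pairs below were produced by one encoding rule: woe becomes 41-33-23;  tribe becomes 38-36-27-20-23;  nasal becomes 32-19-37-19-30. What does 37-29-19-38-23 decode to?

w is letter #23 and maps to 41: an offset of 18. The number is (letter's place in the alphabet, a=1) + 18.
Reversing it on 37-29-19-38-23: 37→(37−18)÷1=19=s, 29→(29−18)÷1=11=k, 19→(19−18)÷1=1=a, 38→(38−18)÷1=20=t, 23→(23−18)÷1=5=e.

skate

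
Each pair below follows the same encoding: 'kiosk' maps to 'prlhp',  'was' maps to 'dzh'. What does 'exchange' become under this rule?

Each pair mirrors across the alphabet (k↔p, i↔r, o↔l): positions sum to 25. This is the alphabet-reversal cipher (Atbash): a becomes z, b becomes y, etc.
For exchange: e↔v, x↔c, c↔x, h↔s, a↔z, n↔m, g↔t, e↔v.

vcxszmtv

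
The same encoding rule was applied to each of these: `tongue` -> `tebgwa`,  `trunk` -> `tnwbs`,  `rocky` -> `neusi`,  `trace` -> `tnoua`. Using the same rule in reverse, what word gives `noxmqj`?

Each letter's alphabet position (a=0..z=25) is mapped through 3·x+14 mod 26 — an affine cipher.
Reversing it on noxmqj: n(13)→9·(13−14)≡17=r; o(14)→9·(14−14)≡0=a; x(23)→9·(23−14)≡3=d; m(12)→9·(12−14)≡8=i; q(16)→9·(16−14)≡18=s; j(9)→9·(9−14)≡7=h (all mod 26).

radish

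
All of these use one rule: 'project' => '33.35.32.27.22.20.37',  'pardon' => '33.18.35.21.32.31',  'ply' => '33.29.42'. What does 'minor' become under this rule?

p is letter #16 and maps to 33: an offset of 17. The number is (letter's place in the alphabet, a=1) + 17.
On minor: m=13→30, i=9→26, n=14→31, o=15→32, r=18→35.

30.26.31.32.35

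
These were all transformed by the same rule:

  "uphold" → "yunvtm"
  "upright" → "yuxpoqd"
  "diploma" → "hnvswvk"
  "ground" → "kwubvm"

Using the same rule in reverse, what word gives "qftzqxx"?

Each letter shifts forward by (position + 4), i.e. 4, 5, 6, … — the shift grows by one for each successive letter.
Undoing it on qftzqxx: q−4=m, f−5=a, t−6=n, z−7=s, q−8=i, x−9=o, x−10=n.

mansion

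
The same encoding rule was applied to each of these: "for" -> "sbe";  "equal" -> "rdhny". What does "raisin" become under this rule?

Compare letters: f→s is +13, o→b is +13, r→e is +13 — a constant shift. This is a Caesar cipher with shift 13.
On raisin: r+13=e, a+13=n, i+13=v, s+13=f, i+13=v, n+13=a.

envfva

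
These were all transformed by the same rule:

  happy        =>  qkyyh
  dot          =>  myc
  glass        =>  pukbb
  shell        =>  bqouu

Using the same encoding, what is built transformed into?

The shift depends on letter class: consonant h→q is +9, but vowel a→k is +10. Vowels shift forward by 10 and consonants shift forward by 9.
On built: b(cons)+9=k, u(vowel)+10=e, i(vowel)+10=s, l(cons)+9=u, t(cons)+9=c.

kesuc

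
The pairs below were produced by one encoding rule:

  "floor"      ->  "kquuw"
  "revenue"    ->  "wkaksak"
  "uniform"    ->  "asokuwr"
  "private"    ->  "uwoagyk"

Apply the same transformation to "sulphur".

xaqumaw

The shift depends on letter class: consonant f→k is +5, but vowel o→u is +6. Two shifts are in play — +6 for a/e/i/o/u, +5 for every other letter.
For sulphur: s(cons)+5=x, u(vowel)+6=a, l(cons)+5=q, p(cons)+5=u, h(cons)+5=m, u(vowel)+6=a, r(cons)+5=w.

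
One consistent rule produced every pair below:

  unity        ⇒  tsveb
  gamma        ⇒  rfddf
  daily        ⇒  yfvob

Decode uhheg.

u(20)→t(19) and n(13)→s(18) fit y≡15x+5 (mod 26); the inverse of 15 mod 26 is 7. This is an affine cipher: with a=0,…,z=25, each position x becomes (15x+5) mod 26.
Reversing it on uhheg: u(20)→7·(20−5)≡1=b; h(7)→7·(7−5)≡14=o; h(7)→7·(7−5)≡14=o; e(4)→7·(4−5)≡19=t; g(6)→7·(6−5)≡7=h (all mod 26).

booth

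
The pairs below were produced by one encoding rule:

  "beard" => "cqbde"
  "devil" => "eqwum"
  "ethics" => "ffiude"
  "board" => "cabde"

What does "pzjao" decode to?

onion

Shifts by position in beard: pos 0: b→c (+1), pos 1: e→q (+12), pos 2: a→b (+1), pos 3: r→d (+12) — repeating every 2. A repeating key of period 2 is used — shifts +1, +12 over and over.
Decoding pzjao: p−1=o, z−12=n, j−1=i, a−12=o, o−1=n.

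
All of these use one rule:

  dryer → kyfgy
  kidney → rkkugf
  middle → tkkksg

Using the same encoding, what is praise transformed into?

wyckzg

The shift depends on letter class: consonant d→k is +7, but vowel e→g is +2. Vowels shift forward by 2 and consonants shift forward by 7.
Applying it to praise: p(cons)+7=w, r(cons)+7=y, a(vowel)+2=c, i(vowel)+2=k, s(cons)+7=z, e(vowel)+2=g.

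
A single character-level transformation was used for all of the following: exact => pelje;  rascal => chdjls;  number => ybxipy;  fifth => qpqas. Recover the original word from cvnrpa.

Shifts by position in exact: pos 0: e→p (+11), pos 1: x→e (+7), pos 2: a→l (+11), pos 3: c→j (+7) — repeating every 2. The shifts repeat in a cycle of length 2: positions 0,1,… shift by +11, +7, then the pattern repeats.
Reversing it on cvnrpa: c−11=r, v−7=o, n−11=c, r−7=k, p−11=e, a−7=t.

rocket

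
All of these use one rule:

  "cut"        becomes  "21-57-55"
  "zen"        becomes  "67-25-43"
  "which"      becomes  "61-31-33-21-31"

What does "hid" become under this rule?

c(#3)→21 and u(#21)→57: differences scale by 2, so n = 2·pos + 15. With a=1..z=26, the number is 2·pos + 15.
On hid: h=8→31, i=9→33, d=4→23.

31-33-23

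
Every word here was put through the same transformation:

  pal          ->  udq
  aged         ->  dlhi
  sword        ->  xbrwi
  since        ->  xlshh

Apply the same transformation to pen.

Vowels shift forward by 3 and consonants shift forward by 5.
On pen: p(cons)+5=u, e(vowel)+3=h, n(cons)+5=s.

uhs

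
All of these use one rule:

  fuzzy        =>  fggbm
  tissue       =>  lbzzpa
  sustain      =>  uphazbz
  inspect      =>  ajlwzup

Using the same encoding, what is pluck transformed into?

rjbsw

The output letters match the input read backwards, each shifted +7: fuzzy reversed is yzzuf. The word is reversed, then every letter is shifted forward by 7.
Applying it to pluck: reverse → kculp; then shift: k+7=r, c+7=j, u+7=b, l+7=s, p+7=w.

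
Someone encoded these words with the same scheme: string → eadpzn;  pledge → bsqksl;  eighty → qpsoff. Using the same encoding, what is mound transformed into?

A repeating key of period 2 is used — shifts +12, +7 over and over.
For mound: m+12=y, o+7=v, u+12=g, n+7=u, d+12=p.

yvgup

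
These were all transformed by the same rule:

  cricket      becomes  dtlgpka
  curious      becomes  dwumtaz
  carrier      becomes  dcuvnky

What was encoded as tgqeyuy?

In cricket: c→d is +1, r→t is +2, i→l is +3, c→g is +4 — the shift increases by 1 each position. Each letter shifts forward by (position + 1), i.e. 1, 2, 3, … — the shift grows by one for each successive letter.
Decoding tgqeyuy: t−1=s, g−2=e, q−3=n, e−4=a, y−5=t, u−6=o, y−7=r.

senator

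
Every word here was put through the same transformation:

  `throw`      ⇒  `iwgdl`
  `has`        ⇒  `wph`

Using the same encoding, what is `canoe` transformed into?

rpcdt

Each letter is shifted forward by 15 in the alphabet (a Caesar shift of +15).
Applying it to canoe: c+15=r, a+15=p, n+15=c, o+15=d, e+15=t.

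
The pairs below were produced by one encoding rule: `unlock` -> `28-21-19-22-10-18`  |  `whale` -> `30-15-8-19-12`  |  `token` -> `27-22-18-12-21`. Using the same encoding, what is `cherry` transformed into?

10-15-12-25-25-32

u is letter #21 and maps to 28: an offset of 7. The number is (letter's place in the alphabet, a=1) + 7.
Applying it to cherry: c=3→10, h=8→15, e=5→12, r=18→25, r=18→25, y=25→32.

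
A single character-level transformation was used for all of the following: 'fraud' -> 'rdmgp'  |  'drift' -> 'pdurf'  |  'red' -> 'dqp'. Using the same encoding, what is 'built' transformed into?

Compare letters: f→r is +12, r→d is +12, a→m is +12 — a constant shift. It's a constant shift of +12 (ROT12).
On built: b+12=n, u+12=g, i+12=u, l+12=x, t+12=f.

nguxf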